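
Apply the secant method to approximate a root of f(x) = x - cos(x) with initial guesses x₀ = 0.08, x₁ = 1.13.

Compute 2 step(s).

f(x) = x - cos(x)
x₀ = 0.08, x₁ = 1.13

Secant formula: x_{n+1} = x_n - f(x_n)(x_n - x_{n-1})/(f(x_n) - f(x_{n-1}))

Iteration 1:
  f(0.080000) = -0.916802
  f(1.130000) = 0.703340
  x_2 = 1.130000 - 0.703340×(1.130000 - 0.080000)/(0.703340 - (-0.916802))
       = 0.674171
Iteration 2:
  f(1.130000) = 0.703340
  f(0.674171) = -0.107053
  x_3 = 0.674171 - (-0.107053)×(0.674171 - 1.130000)/(-0.107053 - 0.703340)
       = 0.734386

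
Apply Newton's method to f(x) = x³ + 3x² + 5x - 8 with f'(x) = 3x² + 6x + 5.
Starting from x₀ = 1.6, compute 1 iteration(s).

f(x) = x³ + 3x² + 5x - 8
f'(x) = 3x² + 6x + 5
x₀ = 1.6

Newton-Raphson formula: x_{n+1} = x_n - f(x_n)/f'(x_n)

Iteration 1:
  f(1.600000) = 11.776000
  f'(1.600000) = 22.280000
  x_1 = 1.600000 - 11.776000/22.280000 = 1.071454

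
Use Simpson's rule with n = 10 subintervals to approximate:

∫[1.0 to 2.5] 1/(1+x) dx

f(x) = 1/(1+x)
a = 1.0, b = 2.5, n = 10
h = (b - a)/n = 0.150000

Simpson's rule: (h/3)[f(x₀) + 4f(x₁) + 2f(x₂) + ... + f(xₙ)]

x_0 = 1.0000, f(x_0) = 0.500000, coefficient = 1
x_1 = 1.1500, f(x_1) = 0.465116, coefficient = 4
x_2 = 1.3000, f(x_2) = 0.434783, coefficient = 2
x_3 = 1.4500, f(x_3) = 0.408163, coefficient = 4
x_4 = 1.6000, f(x_4) = 0.384615, coefficient = 2
x_5 = 1.7500, f(x_5) = 0.363636, coefficient = 4
x_6 = 1.9000, f(x_6) = 0.344828, coefficient = 2
x_7 = 2.0500, f(x_7) = 0.327869, coefficient = 4
x_8 = 2.2000, f(x_8) = 0.312500, coefficient = 2
x_9 = 2.3500, f(x_9) = 0.298507, coefficient = 4
x_10 = 2.5000, f(x_10) = 0.285714, coefficient = 1

I ≈ (0.150000/3) × 11.192334 = 0.559617
Exact value: 0.559616
Error: 0.000001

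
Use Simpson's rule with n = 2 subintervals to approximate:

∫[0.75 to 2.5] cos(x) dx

f(x) = cos(x)
a = 0.75, b = 2.5, n = 2
h = (b - a)/n = 0.875000

Simpson's rule: (h/3)[f(x₀) + 4f(x₁) + 2f(x₂) + ... + f(xₙ)]

x_0 = 0.7500, f(x_0) = 0.731689, coefficient = 1
x_1 = 1.6250, f(x_1) = -0.054177, coefficient = 4
x_2 = 2.5000, f(x_2) = -0.801144, coefficient = 1

I ≈ (0.875000/3) × -0.286163 = -0.083464
Exact value: -0.083167
Error: 0.000298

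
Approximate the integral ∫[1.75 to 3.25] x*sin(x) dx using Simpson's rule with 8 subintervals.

f(x) = x*sin(x)
a = 1.75, b = 3.25, n = 8
h = (b - a)/n = 0.187500

Simpson's rule: (h/3)[f(x₀) + 4f(x₁) + 2f(x₂) + ... + f(xₙ)]

x_0 = 1.7500, f(x_0) = 1.721975, coefficient = 1
x_1 = 1.9375, f(x_1) = 1.808684, coefficient = 4
x_2 = 2.1250, f(x_2) = 1.806930, coefficient = 2
x_3 = 2.3125, f(x_3) = 1.705050, coefficient = 4
x_4 = 2.5000, f(x_4) = 1.496180, coefficient = 2
x_5 = 2.6875, f(x_5) = 1.178864, coefficient = 4
x_6 = 2.8750, f(x_6) = 0.757407, coefficient = 2
x_7 = 3.0625, f(x_7) = 0.241969, coefficient = 4
x_8 = 3.2500, f(x_8) = -0.351634, coefficient = 1

I ≈ (0.187500/3) × 29.229641 = 1.826853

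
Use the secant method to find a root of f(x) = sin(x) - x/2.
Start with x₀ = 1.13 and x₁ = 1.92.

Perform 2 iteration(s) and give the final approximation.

f(x) = sin(x) - x/2
x₀ = 1.13, x₁ = 1.92

Secant formula: x_{n+1} = x_n - f(x_n)(x_n - x_{n-1})/(f(x_n) - f(x_{n-1}))

Iteration 1:
  f(1.130000) = 0.339412
  f(1.920000) = -0.020355
  x_2 = 1.920000 - (-0.020355)×(1.920000 - 1.130000)/(-0.020355 - 0.339412)
       = 1.875304
Iteration 2:
  f(1.920000) = -0.020355
  f(1.875304) = 0.016343
  x_3 = 1.875304 - 0.016343×(1.875304 - 1.920000)/(0.016343 - (-0.020355))
       = 1.895209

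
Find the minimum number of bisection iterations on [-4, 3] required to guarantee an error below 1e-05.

We need (b-a)/2^n ≤ 1e-05
(3 - (-4))/2^n ≤ 1e-05
7/2^n ≤ 1e-05
2^n ≥ 700000
n ≥ log₂(700000) = 19.42
n ≥ 20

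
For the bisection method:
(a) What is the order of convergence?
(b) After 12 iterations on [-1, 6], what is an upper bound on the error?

(a) Bisection has linear (order 1) convergence; the error is halved each step.

(b) Error bound = (b-a)/2^n = (6 - (-1))/2^{12}
    = 7/2^{12}

(a) 1 (linear); (b) error ≤ 1.71e-03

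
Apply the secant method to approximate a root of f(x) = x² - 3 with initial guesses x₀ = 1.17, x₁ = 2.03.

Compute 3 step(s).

f(x) = x² - 3
x₀ = 1.17, x₁ = 2.03

Secant formula: x_{n+1} = x_n - f(x_n)(x_n - x_{n-1})/(f(x_n) - f(x_{n-1}))

Iteration 1:
  f(1.170000) = -1.631100
  f(2.030000) = 1.120900
  x_2 = 2.030000 - 1.120900×(2.030000 - 1.170000)/(1.120900 - (-1.631100))
       = 1.679719
Iteration 2:
  f(2.030000) = 1.120900
  f(1.679719) = -0.178545
  x_3 = 1.679719 - (-0.178545)×(1.679719 - 2.030000)/(-0.178545 - 1.120900)
       = 1.727848
Iteration 3:
  f(1.679719) = -0.178545
  f(1.727848) = -0.014542
  x_4 = 1.727848 - (-0.014542)×(1.727848 - 1.679719)/(-0.014542 - (-0.178545))
       = 1.732115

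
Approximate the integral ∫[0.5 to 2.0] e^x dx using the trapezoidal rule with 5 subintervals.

f(x) = e^x
a = 0.5, b = 2.0, n = 5
h = (b - a)/n = 0.300000

Trapezoidal rule: (h/2)[f(x₀) + 2f(x₁) + 2f(x₂) + ... + f(xₙ)]

x_0 = 0.5000, f(x_0) = 1.648721, coefficient = 1
x_1 = 0.8000, f(x_1) = 2.225541, coefficient = 2
x_2 = 1.1000, f(x_2) = 3.004166, coefficient = 2
x_3 = 1.4000, f(x_3) = 4.055200, coefficient = 2
x_4 = 1.7000, f(x_4) = 5.473947, coefficient = 2
x_5 = 2.0000, f(x_5) = 7.389056, coefficient = 1

I ≈ (0.300000/2) × 38.555486 = 5.783323
Exact value: 5.740335
Error: 0.042988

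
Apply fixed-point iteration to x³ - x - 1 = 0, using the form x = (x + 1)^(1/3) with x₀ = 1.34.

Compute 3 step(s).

Equation: x³ - x - 1 = 0
Fixed-point form: x = (x + 1)^(1/3)
x₀ = 1.34

x_1 = g(1.340000) = 1.327614
x_2 = g(1.327614) = 1.325268
x_3 = g(1.325268) = 1.324822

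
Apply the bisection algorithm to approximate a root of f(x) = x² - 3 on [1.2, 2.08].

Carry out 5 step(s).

f(x) = x² - 3
Initial interval: [1.2, 2.08]

Iteration 1:
  c_1 = (1.200000 + 2.080000)/2 = 1.640000
  f(c_1) = f(1.640000) = -0.310400
  f(a) × f(c) ≥ 0, new interval: [1.640000, 2.080000]
Iteration 2:
  c_2 = (1.640000 + 2.080000)/2 = 1.860000
  f(c_2) = f(1.860000) = 0.459600
  f(a) × f(c) < 0, new interval: [1.640000, 1.860000]
Iteration 3:
  c_3 = (1.640000 + 1.860000)/2 = 1.750000
  f(c_3) = f(1.750000) = 0.062500
  f(a) × f(c) < 0, new interval: [1.640000, 1.750000]
Iteration 4:
  c_4 = (1.640000 + 1.750000)/2 = 1.695000
  f(c_4) = f(1.695000) = -0.126975
  f(a) × f(c) ≥ 0, new interval: [1.695000, 1.750000]
Iteration 5:
  c_5 = (1.695000 + 1.750000)/2 = 1.722500
  f(c_5) = f(1.722500) = -0.032994
  f(a) × f(c) ≥ 0, new interval: [1.722500, 1.750000]

After 5 iteration(s), the approximation is c_5 = 1.722500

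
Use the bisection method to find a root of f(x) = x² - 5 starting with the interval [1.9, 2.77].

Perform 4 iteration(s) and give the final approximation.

f(x) = x² - 5
Initial interval: [1.9, 2.77]

Iteration 1:
  c_1 = (1.900000 + 2.770000)/2 = 2.335000
  f(c_1) = f(2.335000) = 0.452225
  f(a) × f(c) < 0, new interval: [1.900000, 2.335000]
Iteration 2:
  c_2 = (1.900000 + 2.335000)/2 = 2.117500
  f(c_2) = f(2.117500) = -0.516194
  f(a) × f(c) ≥ 0, new interval: [2.117500, 2.335000]
Iteration 3:
  c_3 = (2.117500 + 2.335000)/2 = 2.226250
  f(c_3) = f(2.226250) = -0.043811
  f(a) × f(c) ≥ 0, new interval: [2.226250, 2.335000]
Iteration 4:
  c_4 = (2.226250 + 2.335000)/2 = 2.280625
  f(c_4) = f(2.280625) = 0.201250
  f(a) × f(c) < 0, new interval: [2.226250, 2.280625]

After 4 iteration(s), the approximation is c_4 = 2.280625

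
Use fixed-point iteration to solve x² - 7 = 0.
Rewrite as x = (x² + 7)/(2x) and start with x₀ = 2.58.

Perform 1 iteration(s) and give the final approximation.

Equation: x² - 7 = 0
Fixed-point form: x = (x² + 7)/(2x)
x₀ = 2.58

x_1 = g(2.580000) = 2.646589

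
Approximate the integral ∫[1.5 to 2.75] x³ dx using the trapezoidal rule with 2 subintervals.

f(x) = x³
a = 1.5, b = 2.75, n = 2
h = (b - a)/n = 0.625000

Trapezoidal rule: (h/2)[f(x₀) + 2f(x₁) + 2f(x₂) + ... + f(xₙ)]

x_0 = 1.5000, f(x_0) = 3.375000, coefficient = 1
x_1 = 2.1250, f(x_1) = 9.595703, coefficient = 2
x_2 = 2.7500, f(x_2) = 20.796875, coefficient = 1

I ≈ (0.625000/2) × 43.363281 = 13.551025
Exact value: 13.032227
Error: 0.518799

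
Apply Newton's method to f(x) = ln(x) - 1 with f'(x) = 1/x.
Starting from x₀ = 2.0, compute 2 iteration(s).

f(x) = ln(x) - 1
f'(x) = 1/x
x₀ = 2.0

Newton-Raphson formula: x_{n+1} = x_n - f(x_n)/f'(x_n)

Iteration 1:
  f(2.000000) = -0.306853
  f'(2.000000) = 0.500000
  x_1 = 2.000000 - (-0.306853)/0.500000 = 2.613706
Iteration 2:
  f(2.613706) = -0.039231
  f'(2.613706) = 0.382599
  x_2 = 2.613706 - (-0.039231)/0.382599 = 2.716244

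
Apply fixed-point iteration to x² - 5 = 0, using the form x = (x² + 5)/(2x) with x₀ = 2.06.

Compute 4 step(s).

Equation: x² - 5 = 0
Fixed-point form: x = (x² + 5)/(2x)
x₀ = 2.06

x_1 = g(2.060000) = 2.243592
x_2 = g(2.243592) = 2.236081
x_3 = g(2.236081) = 2.236068
x_4 = g(2.236068) = 2.236068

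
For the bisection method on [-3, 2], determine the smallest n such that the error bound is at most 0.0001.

We need (b-a)/2^n ≤ 0.0001
(2 - (-3))/2^n ≤ 0.0001
5/2^n ≤ 0.0001
2^n ≥ 50000
n ≥ log₂(50000) = 15.61
n ≥ 16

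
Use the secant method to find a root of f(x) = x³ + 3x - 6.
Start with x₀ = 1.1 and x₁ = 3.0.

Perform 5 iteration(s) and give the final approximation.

f(x) = x³ + 3x - 6
x₀ = 1.1, x₁ = 3.0

Secant formula: x_{n+1} = x_n - f(x_n)(x_n - x_{n-1})/(f(x_n) - f(x_{n-1}))

Iteration 1:
  f(1.100000) = -1.369000
  f(3.000000) = 30.000000
  x_2 = 3.000000 - 30.000000×(3.000000 - 1.100000)/(30.000000 - (-1.369000))
       = 1.182919
Iteration 2:
  f(3.000000) = 30.000000
  f(1.182919) = -0.795984
  x_3 = 1.182919 - (-0.795984)×(1.182919 - 3.000000)/(-0.795984 - 30.000000)
       = 1.229886
Iteration 3:
  f(1.182919) = -0.795984
  f(1.229886) = -0.449996
  x_4 = 1.229886 - (-0.449996)×(1.229886 - 1.182919)/(-0.449996 - (-0.795984))
       = 1.290970
Iteration 4:
  f(1.229886) = -0.449996
  f(1.290970) = 0.024446
  x_5 = 1.290970 - 0.024446×(1.290970 - 1.229886)/(0.024446 - (-0.449996))
       = 1.287823
Iteration 5:
  f(1.290970) = 0.024446
  f(1.287823) = -0.000695
  x_6 = 1.287823 - (-0.000695)×(1.287823 - 1.290970)/(-0.000695 - 0.024446)
       = 1.287910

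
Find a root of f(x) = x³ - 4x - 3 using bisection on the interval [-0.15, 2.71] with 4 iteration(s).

f(x) = x³ - 4x - 3
Initial interval: [-0.15, 2.71]

Iteration 1:
  c_1 = (-0.150000 + 2.710000)/2 = 1.280000
  f(c_1) = f(1.280000) = -6.022848
  f(a) × f(c) ≥ 0, new interval: [1.280000, 2.710000]
Iteration 2:
  c_2 = (1.280000 + 2.710000)/2 = 1.995000
  f(c_2) = f(1.995000) = -3.039850
  f(a) × f(c) ≥ 0, new interval: [1.995000, 2.710000]
Iteration 3:
  c_3 = (1.995000 + 2.710000)/2 = 2.352500
  f(c_3) = f(2.352500) = 0.609338
  f(a) × f(c) < 0, new interval: [1.995000, 2.352500]
Iteration 4:
  c_4 = (1.995000 + 2.352500)/2 = 2.173750
  f(c_4) = f(2.173750) = -1.423620
  f(a) × f(c) ≥ 0, new interval: [2.173750, 2.352500]

After 4 iteration(s), the approximation is c_4 = 2.173750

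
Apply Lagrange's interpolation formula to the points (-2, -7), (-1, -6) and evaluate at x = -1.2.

Lagrange interpolation formula:
P(x) = Σ yᵢ × Lᵢ(x)
where Lᵢ(x) = Π_{j≠i} (x - xⱼ)/(xᵢ - xⱼ)

L_0(-1.2) = (-1.2 - (-1))/(-2 - (-1)) = 0.200000
L_1(-1.2) = (-1.2 - (-2))/(-1 - (-2)) = 0.800000

P(-1.2) = (-7)×L_0(-1.2) + (-6)×L_1(-1.2)
P(-1.2) = -6.200000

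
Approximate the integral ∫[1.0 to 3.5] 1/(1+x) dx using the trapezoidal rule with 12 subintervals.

f(x) = 1/(1+x)
a = 1.0, b = 3.5, n = 12
h = (b - a)/n = 0.208333

Trapezoidal rule: (h/2)[f(x₀) + 2f(x₁) + 2f(x₂) + ... + f(xₙ)]

x_0 = 1.0000, f(x_0) = 0.500000, coefficient = 1
x_1 = 1.2083, f(x_1) = 0.452830, coefficient = 2
x_2 = 1.4167, f(x_2) = 0.413793, coefficient = 2
x_3 = 1.6250, f(x_3) = 0.380952, coefficient = 2
x_4 = 1.8333, f(x_4) = 0.352941, coefficient = 2
x_5 = 2.0417, f(x_5) = 0.328767, coefficient = 2
x_6 = 2.2500, f(x_6) = 0.307692, coefficient = 2
x_7 = 2.4583, f(x_7) = 0.289157, coefficient = 2
x_8 = 2.6667, f(x_8) = 0.272727, coefficient = 2
x_9 = 2.8750, f(x_9) = 0.258065, coefficient = 2
x_10 = 3.0833, f(x_10) = 0.244898, coefficient = 2
x_11 = 3.2917, f(x_11) = 0.233010, coefficient = 2
x_12 = 3.5000, f(x_12) = 0.222222, coefficient = 1

I ≈ (0.208333/2) × 7.791887 = 0.811655
Exact value: 0.810930
Error: 0.000725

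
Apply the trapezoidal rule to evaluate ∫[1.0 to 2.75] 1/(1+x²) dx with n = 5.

f(x) = 1/(1+x²)
a = 1.0, b = 2.75, n = 5
h = (b - a)/n = 0.350000

Trapezoidal rule: (h/2)[f(x₀) + 2f(x₁) + 2f(x₂) + ... + f(xₙ)]

x_0 = 1.0000, f(x_0) = 0.500000, coefficient = 1
x_1 = 1.3500, f(x_1) = 0.354296, coefficient = 2
x_2 = 1.7000, f(x_2) = 0.257069, coefficient = 2
x_3 = 2.0500, f(x_3) = 0.192215, coefficient = 2
x_4 = 2.4000, f(x_4) = 0.147929, coefficient = 2
x_5 = 2.7500, f(x_5) = 0.116788, coefficient = 1

I ≈ (0.350000/2) × 2.519807 = 0.440966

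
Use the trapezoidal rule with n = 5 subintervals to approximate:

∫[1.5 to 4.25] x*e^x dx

f(x) = x*e^x
a = 1.5, b = 4.25, n = 5
h = (b - a)/n = 0.550000

Trapezoidal rule: (h/2)[f(x₀) + 2f(x₁) + 2f(x₂) + ... + f(xₙ)]

x_0 = 1.5000, f(x_0) = 6.722534, coefficient = 1
x_1 = 2.0500, f(x_1) = 15.924197, coefficient = 2
x_2 = 2.6000, f(x_2) = 35.005719, coefficient = 2
x_3 = 3.1500, f(x_3) = 73.508603, coefficient = 2
x_4 = 3.7000, f(x_4) = 149.655026, coefficient = 2
x_5 = 4.2500, f(x_5) = 297.948002, coefficient = 1

I ≈ (0.550000/2) × 852.857628 = 234.535848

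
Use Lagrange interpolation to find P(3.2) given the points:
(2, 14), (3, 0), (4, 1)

Lagrange interpolation formula:
P(x) = Σ yᵢ × Lᵢ(x)
where Lᵢ(x) = Π_{j≠i} (x - xⱼ)/(xᵢ - xⱼ)

L_0(3.2) = (3.2 - 3)/(2 - 3) × (3.2 - 4)/(2 - 4) = -0.080000
L_1(3.2) = (3.2 - 2)/(3 - 2) × (3.2 - 4)/(3 - 4) = 0.960000
L_2(3.2) = (3.2 - 2)/(4 - 2) × (3.2 - 3)/(4 - 3) = 0.120000

P(3.2) = 14×L_0(3.2) + 0×L_1(3.2) + 1×L_2(3.2)
P(3.2) = -1.000000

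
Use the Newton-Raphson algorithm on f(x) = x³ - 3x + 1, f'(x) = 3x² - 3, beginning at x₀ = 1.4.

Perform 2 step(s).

f(x) = x³ - 3x + 1
f'(x) = 3x² - 3
x₀ = 1.4

Newton-Raphson formula: x_{n+1} = x_n - f(x_n)/f'(x_n)

Iteration 1:
  f(1.400000) = -0.456000
  f'(1.400000) = 2.880000
  x_1 = 1.400000 - (-0.456000)/2.880000 = 1.558333
Iteration 2:
  f(1.558333) = 0.109261
  f'(1.558333) = 4.285208
  x_2 = 1.558333 - 0.109261/4.285208 = 1.532836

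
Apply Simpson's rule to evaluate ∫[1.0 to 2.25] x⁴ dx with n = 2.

f(x) = x⁴
a = 1.0, b = 2.25, n = 2
h = (b - a)/n = 0.625000

Simpson's rule: (h/3)[f(x₀) + 4f(x₁) + 2f(x₂) + ... + f(xₙ)]

x_0 = 1.0000, f(x_0) = 1.000000, coefficient = 1
x_1 = 1.6250, f(x_1) = 6.972900, coefficient = 4
x_2 = 2.2500, f(x_2) = 25.628906, coefficient = 1

I ≈ (0.625000/3) × 54.520508 = 11.358439
Exact value: 11.333008
Error: 0.025431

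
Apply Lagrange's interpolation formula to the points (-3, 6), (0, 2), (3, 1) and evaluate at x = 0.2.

Lagrange interpolation formula:
P(x) = Σ yᵢ × Lᵢ(x)
where Lᵢ(x) = Π_{j≠i} (x - xⱼ)/(xᵢ - xⱼ)

L_0(0.2) = (0.2 - 0)/(-3 - 0) × (0.2 - 3)/(-3 - 3) = -0.031111
L_1(0.2) = (0.2 - (-3))/(0 - (-3)) × (0.2 - 3)/(0 - 3) = 0.995556
L_2(0.2) = (0.2 - (-3))/(3 - (-3)) × (0.2 - 0)/(3 - 0) = 0.035556

P(0.2) = 6×L_0(0.2) + 2×L_1(0.2) + 1×L_2(0.2)
P(0.2) = 1.840000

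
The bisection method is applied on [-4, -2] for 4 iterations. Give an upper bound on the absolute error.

Bisection error bound: |error| ≤ (b-a)/2^n
|error| ≤ (-2 - (-4))/2^4 = 2/2^4
|error| ≤ 0.1250000000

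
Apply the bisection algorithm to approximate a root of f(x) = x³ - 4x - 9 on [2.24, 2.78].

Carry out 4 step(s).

f(x) = x³ - 4x - 9
Initial interval: [2.24, 2.78]

Iteration 1:
  c_1 = (2.240000 + 2.780000)/2 = 2.510000
  f(c_1) = f(2.510000) = -3.226749
  f(a) × f(c) ≥ 0, new interval: [2.510000, 2.780000]
Iteration 2:
  c_2 = (2.510000 + 2.780000)/2 = 2.645000
  f(c_2) = f(2.645000) = -1.075514
  f(a) × f(c) ≥ 0, new interval: [2.645000, 2.780000]
Iteration 3:
  c_3 = (2.645000 + 2.780000)/2 = 2.712500
  f(c_3) = f(2.712500) = 0.107643
  f(a) × f(c) < 0, new interval: [2.645000, 2.712500]
Iteration 4:
  c_4 = (2.645000 + 2.712500)/2 = 2.678750
  f(c_4) = f(2.678750) = -0.493089
  f(a) × f(c) ≥ 0, new interval: [2.678750, 2.712500]

After 4 iteration(s), the approximation is c_4 = 2.678750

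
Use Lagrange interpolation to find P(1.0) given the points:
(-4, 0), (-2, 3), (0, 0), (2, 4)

Lagrange interpolation formula:
P(x) = Σ yᵢ × Lᵢ(x)
where Lᵢ(x) = Π_{j≠i} (x - xⱼ)/(xᵢ - xⱼ)

L_0(1.0) = (1.0 - (-2))/(-4 - (-2)) × (1.0 - 0)/(-4 - 0) × (1.0 - 2)/(-4 - 2) = 0.062500
L_1(1.0) = (1.0 - (-4))/(-2 - (-4)) × (1.0 - 0)/(-2 - 0) × (1.0 - 2)/(-2 - 2) = -0.312500
L_2(1.0) = (1.0 - (-4))/(0 - (-4)) × (1.0 - (-2))/(0 - (-2)) × (1.0 - 2)/(0 - 2) = 0.937500
L_3(1.0) = (1.0 - (-4))/(2 - (-4)) × (1.0 - (-2))/(2 - (-2)) × (1.0 - 0)/(2 - 0) = 0.312500

P(1.0) = 0×L_0(1.0) + 3×L_1(1.0) + 0×L_2(1.0) + 4×L_3(1.0)
P(1.0) = 0.312500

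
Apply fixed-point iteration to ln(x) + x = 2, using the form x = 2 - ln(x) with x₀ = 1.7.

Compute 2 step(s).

Equation: ln(x) + x = 2
Fixed-point form: x = 2 - ln(x)
x₀ = 1.7

x_1 = g(1.700000) = 1.469372
x_2 = g(1.469372) = 1.615165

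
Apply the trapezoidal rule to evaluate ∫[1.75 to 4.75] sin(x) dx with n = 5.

f(x) = sin(x)
a = 1.75, b = 4.75, n = 5
h = (b - a)/n = 0.600000

Trapezoidal rule: (h/2)[f(x₀) + 2f(x₁) + 2f(x₂) + ... + f(xₙ)]

x_0 = 1.7500, f(x_0) = 0.983986, coefficient = 1
x_1 = 2.3500, f(x_1) = 0.711473, coefficient = 2
x_2 = 2.9500, f(x_2) = 0.190423, coefficient = 2
x_3 = 3.5500, f(x_3) = -0.397148, coefficient = 2
x_4 = 4.1500, f(x_4) = -0.845984, coefficient = 2
x_5 = 4.7500, f(x_5) = -0.999293, coefficient = 1

I ≈ (0.600000/2) × -0.697779 = -0.209334
Exact value: -0.215848
Error: 0.006515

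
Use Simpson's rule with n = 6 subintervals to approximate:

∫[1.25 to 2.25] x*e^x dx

f(x) = x*e^x
a = 1.25, b = 2.25, n = 6
h = (b - a)/n = 0.166667

Simpson's rule: (h/3)[f(x₀) + 4f(x₁) + 2f(x₂) + ... + f(xₙ)]

x_0 = 1.2500, f(x_0) = 4.362929, coefficient = 1
x_1 = 1.4167, f(x_1) = 5.841417, coefficient = 4
x_2 = 1.5833, f(x_2) = 7.712679, coefficient = 2
x_3 = 1.7500, f(x_3) = 10.070555, coefficient = 4
x_4 = 1.9167, f(x_4) = 13.029998, coefficient = 2
x_5 = 2.0833, f(x_5) = 16.731656, coefficient = 4
x_6 = 2.2500, f(x_6) = 21.347406, coefficient = 1

I ≈ (0.166667/3) × 197.770200 = 10.987233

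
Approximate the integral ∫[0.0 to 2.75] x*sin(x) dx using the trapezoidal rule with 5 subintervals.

f(x) = x*sin(x)
a = 0.0, b = 2.75, n = 5
h = (b - a)/n = 0.550000

Trapezoidal rule: (h/2)[f(x₀) + 2f(x₁) + 2f(x₂) + ... + f(xₙ)]

x_0 = 0.0000, f(x_0) = 0.000000, coefficient = 1
x_1 = 0.5500, f(x_1) = 0.287478, coefficient = 2
x_2 = 1.1000, f(x_2) = 0.980328, coefficient = 2
x_3 = 1.6500, f(x_3) = 1.644827, coefficient = 2
x_4 = 2.2000, f(x_4) = 1.778692, coefficient = 2
x_5 = 2.7500, f(x_5) = 1.049568, coefficient = 1

I ≈ (0.550000/2) × 10.432219 = 2.868860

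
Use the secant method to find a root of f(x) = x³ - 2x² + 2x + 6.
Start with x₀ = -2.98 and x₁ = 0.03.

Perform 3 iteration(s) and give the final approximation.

f(x) = x³ - 2x² + 2x + 6
x₀ = -2.98, x₁ = 0.03

Secant formula: x_{n+1} = x_n - f(x_n)(x_n - x_{n-1})/(f(x_n) - f(x_{n-1}))

Iteration 1:
  f(-2.980000) = -44.184392
  f(0.030000) = 6.058227
  x_2 = 0.030000 - 6.058227×(0.030000 - (-2.980000))/(6.058227 - (-44.184392))
       = -0.332944
Iteration 2:
  f(0.030000) = 6.058227
  f(-0.332944) = 5.075501
  x_3 = -0.332944 - 5.075501×(-0.332944 - 0.030000)/(5.075501 - 6.058227)
       = -2.207447
Iteration 3:
  f(-0.332944) = 5.075501
  f(-2.207447) = -18.917034
  x_4 = -2.207447 - (-18.917034)×(-2.207447 - (-0.332944))/(-18.917034 - 5.075501)
       = -0.729486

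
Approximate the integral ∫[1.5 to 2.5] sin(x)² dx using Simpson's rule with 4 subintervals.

f(x) = sin(x)²
a = 1.5, b = 2.5, n = 4
h = (b - a)/n = 0.250000

Simpson's rule: (h/3)[f(x₀) + 4f(x₁) + 2f(x₂) + ... + f(xₙ)]

x_0 = 1.5000, f(x_0) = 0.994996, coefficient = 1
x_1 = 1.7500, f(x_1) = 0.968228, coefficient = 4
x_2 = 2.0000, f(x_2) = 0.826822, coefficient = 2
x_3 = 2.2500, f(x_3) = 0.605398, coefficient = 4
x_4 = 2.5000, f(x_4) = 0.358169, coefficient = 1

I ≈ (0.250000/3) × 9.301314 = 0.775109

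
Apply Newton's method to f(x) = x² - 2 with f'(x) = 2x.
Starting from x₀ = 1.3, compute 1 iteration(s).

f(x) = x² - 2
f'(x) = 2x
x₀ = 1.3

Newton-Raphson formula: x_{n+1} = x_n - f(x_n)/f'(x_n)

Iteration 1:
  f(1.300000) = -0.310000
  f'(1.300000) = 2.600000
  x_1 = 1.300000 - (-0.310000)/2.600000 = 1.419231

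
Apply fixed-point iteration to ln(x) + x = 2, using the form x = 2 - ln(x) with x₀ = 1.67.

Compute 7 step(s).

Equation: ln(x) + x = 2
Fixed-point form: x = 2 - ln(x)
x₀ = 1.67

x_1 = g(1.670000) = 1.487176
x_2 = g(1.487176) = 1.603121
x_3 = g(1.603121) = 1.528048
x_4 = g(1.528048) = 1.576009
x_5 = g(1.576009) = 1.545104
x_6 = g(1.545104) = 1.564909
x_7 = g(1.564909) = 1.552173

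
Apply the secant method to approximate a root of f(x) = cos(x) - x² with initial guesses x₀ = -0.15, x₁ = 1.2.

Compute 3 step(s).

f(x) = cos(x) - x²
x₀ = -0.15, x₁ = 1.2

Secant formula: x_{n+1} = x_n - f(x_n)(x_n - x_{n-1})/(f(x_n) - f(x_{n-1}))

Iteration 1:
  f(-0.150000) = 0.966271
  f(1.200000) = -1.077642
  x_2 = 1.200000 - (-1.077642)×(1.200000 - (-0.150000))/(-1.077642 - 0.966271)
       = 0.488220
Iteration 2:
  f(1.200000) = -1.077642
  f(0.488220) = 0.644811
  x_3 = 0.488220 - 0.644811×(0.488220 - 1.200000)/(0.644811 - (-1.077642))
       = 0.754679
Iteration 3:
  f(0.488220) = 0.644811
  f(0.754679) = 0.158951
  x_4 = 0.754679 - 0.158951×(0.754679 - 0.488220)/(0.158951 - 0.644811)
       = 0.841852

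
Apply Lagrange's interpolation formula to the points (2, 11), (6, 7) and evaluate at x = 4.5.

Lagrange interpolation formula:
P(x) = Σ yᵢ × Lᵢ(x)
where Lᵢ(x) = Π_{j≠i} (x - xⱼ)/(xᵢ - xⱼ)

L_0(4.5) = (4.5 - 6)/(2 - 6) = 0.375000
L_1(4.5) = (4.5 - 2)/(6 - 2) = 0.625000

P(4.5) = 11×L_0(4.5) + 7×L_1(4.5)
P(4.5) = 8.500000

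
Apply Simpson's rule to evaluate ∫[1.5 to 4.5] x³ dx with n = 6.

f(x) = x³
a = 1.5, b = 4.5, n = 6
h = (b - a)/n = 0.500000

Simpson's rule: (h/3)[f(x₀) + 4f(x₁) + 2f(x₂) + ... + f(xₙ)]

x_0 = 1.5000, f(x_0) = 3.375000, coefficient = 1
x_1 = 2.0000, f(x_1) = 8.000000, coefficient = 4
x_2 = 2.5000, f(x_2) = 15.625000, coefficient = 2
x_3 = 3.0000, f(x_3) = 27.000000, coefficient = 4
x_4 = 3.5000, f(x_4) = 42.875000, coefficient = 2
x_5 = 4.0000, f(x_5) = 64.000000, coefficient = 4
x_6 = 4.5000, f(x_6) = 91.125000, coefficient = 1

I ≈ (0.500000/3) × 607.500000 = 101.250000
Exact value: 101.250000
Error: 0.000000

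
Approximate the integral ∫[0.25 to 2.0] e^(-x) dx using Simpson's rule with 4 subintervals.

f(x) = e^(-x)
a = 0.25, b = 2.0, n = 4
h = (b - a)/n = 0.437500

Simpson's rule: (h/3)[f(x₀) + 4f(x₁) + 2f(x₂) + ... + f(xₙ)]

x_0 = 0.2500, f(x_0) = 0.778801, coefficient = 1
x_1 = 0.6875, f(x_1) = 0.502832, coefficient = 4
x_2 = 1.1250, f(x_2) = 0.324652, coefficient = 2
x_3 = 1.5625, f(x_3) = 0.209611, coefficient = 4
x_4 = 2.0000, f(x_4) = 0.135335, coefficient = 1

I ≈ (0.437500/3) × 4.413213 = 0.643594
Exact value: 0.643465
Error: 0.000128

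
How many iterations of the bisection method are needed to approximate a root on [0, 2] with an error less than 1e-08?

We need (b-a)/2^n ≤ 1e-08
(2 - 0)/2^n ≤ 1e-08
2/2^n ≤ 1e-08
2^n ≥ 200000000
n ≥ log₂(200000000) = 27.58
n ≥ 28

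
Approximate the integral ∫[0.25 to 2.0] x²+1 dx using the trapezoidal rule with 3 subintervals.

f(x) = x²+1
a = 0.25, b = 2.0, n = 3
h = (b - a)/n = 0.583333

Trapezoidal rule: (h/2)[f(x₀) + 2f(x₁) + 2f(x₂) + ... + f(xₙ)]

x_0 = 0.2500, f(x_0) = 1.062500, coefficient = 1
x_1 = 0.8333, f(x_1) = 1.694444, coefficient = 2
x_2 = 1.4167, f(x_2) = 3.006944, coefficient = 2
x_3 = 2.0000, f(x_3) = 5.000000, coefficient = 1

I ≈ (0.583333/2) × 15.465278 = 4.510706
Exact value: 4.411458
Error: 0.099248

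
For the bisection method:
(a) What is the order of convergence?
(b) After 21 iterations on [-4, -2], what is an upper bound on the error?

(a) Bisection has linear (order 1) convergence; the error is halved each step.

(b) Error bound = (b-a)/2^n = (-2 - (-4))/2^{21}
    = 2/2^{21}

(a) 1 (linear); (b) error ≤ 9.54e-07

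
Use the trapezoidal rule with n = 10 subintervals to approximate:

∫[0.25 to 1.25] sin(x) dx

f(x) = sin(x)
a = 0.25, b = 1.25, n = 10
h = (b - a)/n = 0.100000

Trapezoidal rule: (h/2)[f(x₀) + 2f(x₁) + 2f(x₂) + ... + f(xₙ)]

x_0 = 0.2500, f(x_0) = 0.247404, coefficient = 1
x_1 = 0.3500, f(x_1) = 0.342898, coefficient = 2
x_2 = 0.4500, f(x_2) = 0.434966, coefficient = 2
x_3 = 0.5500, f(x_3) = 0.522687, coefficient = 2
x_4 = 0.6500, f(x_4) = 0.605186, coefficient = 2
x_5 = 0.7500, f(x_5) = 0.681639, coefficient = 2
x_6 = 0.8500, f(x_6) = 0.751280, coefficient = 2
x_7 = 0.9500, f(x_7) = 0.813416, coefficient = 2
x_8 = 1.0500, f(x_8) = 0.867423, coefficient = 2
x_9 = 1.1500, f(x_9) = 0.912764, coefficient = 2
x_10 = 1.2500, f(x_10) = 0.948985, coefficient = 1

I ≈ (0.100000/2) × 13.060906 = 0.653045
Exact value: 0.653590
Error: 0.000545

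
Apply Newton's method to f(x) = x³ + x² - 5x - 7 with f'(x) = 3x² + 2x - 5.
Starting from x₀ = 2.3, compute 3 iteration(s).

f(x) = x³ + x² - 5x - 7
f'(x) = 3x² + 2x - 5
x₀ = 2.3

Newton-Raphson formula: x_{n+1} = x_n - f(x_n)/f'(x_n)

Iteration 1:
  f(2.300000) = -1.043000
  f'(2.300000) = 15.470000
  x_1 = 2.300000 - (-1.043000)/15.470000 = 2.367421
Iteration 2:
  f(2.367421) = 0.036216
  f'(2.367421) = 16.548886
  x_2 = 2.367421 - 0.036216/16.548886 = 2.365232
Iteration 3:
  f(2.365232) = 0.000039
  f'(2.365232) = 16.513437
  x_3 = 2.365232 - 0.000039/16.513437 = 2.365230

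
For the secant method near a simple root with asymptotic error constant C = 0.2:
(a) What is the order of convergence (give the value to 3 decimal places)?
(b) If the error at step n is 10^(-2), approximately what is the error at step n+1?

(a) Secant method has superlinear convergence with order φ = (1+√5)/2 ≈ 1.618.
    This means |e_{n+1}| ≈ C|e_n|^1.618.

(b) With |e_n| = 10^(-2) and C = 0.2:
    |e_{n+1}| ≈ 0.2 × (10^(-2))^1.618 = 0.2 × 10^(-3.24)

(a) ≈ 1.618 (golden ratio); (b) |e_{n+1}| ≈ 1.161e-04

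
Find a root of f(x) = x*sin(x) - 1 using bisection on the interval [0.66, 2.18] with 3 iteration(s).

f(x) = x*sin(x) - 1
Initial interval: [0.66, 2.18]

Iteration 1:
  c_1 = (0.660000 + 2.180000)/2 = 1.420000
  f(c_1) = f(1.420000) = 0.403886
  f(a) × f(c) < 0, new interval: [0.660000, 1.420000]
Iteration 2:
  c_2 = (0.660000 + 1.420000)/2 = 1.040000
  f(c_2) = f(1.040000) = -0.103100
  f(a) × f(c) ≥ 0, new interval: [1.040000, 1.420000]
Iteration 3:
  c_3 = (1.040000 + 1.420000)/2 = 1.230000
  f(c_3) = f(1.230000) = 0.159261
  f(a) × f(c) < 0, new interval: [1.040000, 1.230000]

After 3 iteration(s), the approximation is c_3 = 1.230000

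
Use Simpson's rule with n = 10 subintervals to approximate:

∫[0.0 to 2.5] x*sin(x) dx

f(x) = x*sin(x)
a = 0.0, b = 2.5, n = 10
h = (b - a)/n = 0.250000

Simpson's rule: (h/3)[f(x₀) + 4f(x₁) + 2f(x₂) + ... + f(xₙ)]

x_0 = 0.0000, f(x_0) = 0.000000, coefficient = 1
x_1 = 0.2500, f(x_1) = 0.061851, coefficient = 4
x_2 = 0.5000, f(x_2) = 0.239713, coefficient = 2
x_3 = 0.7500, f(x_3) = 0.511229, coefficient = 4
x_4 = 1.0000, f(x_4) = 0.841471, coefficient = 2
x_5 = 1.2500, f(x_5) = 1.186231, coefficient = 4
x_6 = 1.5000, f(x_6) = 1.496242, coefficient = 2
x_7 = 1.7500, f(x_7) = 1.721975, coefficient = 4
x_8 = 2.0000, f(x_8) = 1.818595, coefficient = 2
x_9 = 2.2500, f(x_9) = 1.750665, coefficient = 4
x_10 = 2.5000, f(x_10) = 1.496180, coefficient = 1

I ≈ (0.250000/3) × 31.216026 = 2.601336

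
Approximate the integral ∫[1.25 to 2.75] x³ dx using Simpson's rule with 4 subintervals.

f(x) = x³
a = 1.25, b = 2.75, n = 4
h = (b - a)/n = 0.375000

Simpson's rule: (h/3)[f(x₀) + 4f(x₁) + 2f(x₂) + ... + f(xₙ)]

x_0 = 1.2500, f(x_0) = 1.953125, coefficient = 1
x_1 = 1.6250, f(x_1) = 4.291016, coefficient = 4
x_2 = 2.0000, f(x_2) = 8.000000, coefficient = 2
x_3 = 2.3750, f(x_3) = 13.396484, coefficient = 4
x_4 = 2.7500, f(x_4) = 20.796875, coefficient = 1

I ≈ (0.375000/3) × 109.500000 = 13.687500
Exact value: 13.687500
Error: 0.000000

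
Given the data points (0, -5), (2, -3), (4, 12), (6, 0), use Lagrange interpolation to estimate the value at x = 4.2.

Lagrange interpolation formula:
P(x) = Σ yᵢ × Lᵢ(x)
where Lᵢ(x) = Π_{j≠i} (x - xⱼ)/(xᵢ - xⱼ)

L_0(4.2) = (4.2 - 2)/(0 - 2) × (4.2 - 4)/(0 - 4) × (4.2 - 6)/(0 - 6) = 0.016500
L_1(4.2) = (4.2 - 0)/(2 - 0) × (4.2 - 4)/(2 - 4) × (4.2 - 6)/(2 - 6) = -0.094500
L_2(4.2) = (4.2 - 0)/(4 - 0) × (4.2 - 2)/(4 - 2) × (4.2 - 6)/(4 - 6) = 1.039500
L_3(4.2) = (4.2 - 0)/(6 - 0) × (4.2 - 2)/(6 - 2) × (4.2 - 4)/(6 - 4) = 0.038500

P(4.2) = (-5)×L_0(4.2) + (-3)×L_1(4.2) + 12×L_2(4.2) + 0×L_3(4.2)
P(4.2) = 12.675000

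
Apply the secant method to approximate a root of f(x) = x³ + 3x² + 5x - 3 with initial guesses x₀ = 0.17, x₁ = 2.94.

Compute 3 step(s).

f(x) = x³ + 3x² + 5x - 3
x₀ = 0.17, x₁ = 2.94

Secant formula: x_{n+1} = x_n - f(x_n)(x_n - x_{n-1})/(f(x_n) - f(x_{n-1}))

Iteration 1:
  f(0.170000) = -2.058387
  f(2.940000) = 63.042984
  x_2 = 2.940000 - 63.042984×(2.940000 - 0.170000)/(63.042984 - (-2.058387))
       = 0.257582
Iteration 2:
  f(2.940000) = 63.042984
  f(0.257582) = -1.495952
  x_3 = 0.257582 - (-1.495952)×(0.257582 - 2.940000)/(-1.495952 - 63.042984)
       = 0.319758
Iteration 3:
  f(0.257582) = -1.495952
  f(0.319758) = -1.061779
  x_4 = 0.319758 - (-1.061779)×(0.319758 - 0.257582)/(-1.061779 - (-1.495952))
       = 0.471811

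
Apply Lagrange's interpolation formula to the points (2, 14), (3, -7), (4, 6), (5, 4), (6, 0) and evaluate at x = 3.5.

Lagrange interpolation formula:
P(x) = Σ yᵢ × Lᵢ(x)
where Lᵢ(x) = Π_{j≠i} (x - xⱼ)/(xᵢ - xⱼ)

L_0(3.5) = (3.5 - 3)/(2 - 3) × (3.5 - 4)/(2 - 4) × (3.5 - 5)/(2 - 5) × (3.5 - 6)/(2 - 6) = -0.039062
L_1(3.5) = (3.5 - 2)/(3 - 2) × (3.5 - 4)/(3 - 4) × (3.5 - 5)/(3 - 5) × (3.5 - 6)/(3 - 6) = 0.468750
L_2(3.5) = (3.5 - 2)/(4 - 2) × (3.5 - 3)/(4 - 3) × (3.5 - 5)/(4 - 5) × (3.5 - 6)/(4 - 6) = 0.703125
L_3(3.5) = (3.5 - 2)/(5 - 2) × (3.5 - 3)/(5 - 3) × (3.5 - 4)/(5 - 4) × (3.5 - 6)/(5 - 6) = -0.156250
L_4(3.5) = (3.5 - 2)/(6 - 2) × (3.5 - 3)/(6 - 3) × (3.5 - 4)/(6 - 4) × (3.5 - 5)/(6 - 5) = 0.023438

P(3.5) = 14×L_0(3.5) + (-7)×L_1(3.5) + 6×L_2(3.5) + 4×L_3(3.5) + 0×L_4(3.5)
P(3.5) = -0.234375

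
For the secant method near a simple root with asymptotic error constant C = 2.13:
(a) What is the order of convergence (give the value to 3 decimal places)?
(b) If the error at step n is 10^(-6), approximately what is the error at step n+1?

(a) Secant method has superlinear convergence with order φ = (1+√5)/2 ≈ 1.618.
    This means |e_{n+1}| ≈ C|e_n|^1.618.

(b) With |e_n| = 10^(-6) and C = 2.13:
    |e_{n+1}| ≈ 2.13 × (10^(-6))^1.618 = 2.13 × 10^(-9.71)

(a) ≈ 1.618 (golden ratio); (b) |e_{n+1}| ≈ 4.170e-10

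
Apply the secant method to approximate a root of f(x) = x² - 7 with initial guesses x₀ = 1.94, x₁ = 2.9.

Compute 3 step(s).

f(x) = x² - 7
x₀ = 1.94, x₁ = 2.9

Secant formula: x_{n+1} = x_n - f(x_n)(x_n - x_{n-1})/(f(x_n) - f(x_{n-1}))

Iteration 1:
  f(1.940000) = -3.236400
  f(2.900000) = 1.410000
  x_2 = 2.900000 - 1.410000×(2.900000 - 1.940000)/(1.410000 - (-3.236400))
       = 2.608678
Iteration 2:
  f(2.900000) = 1.410000
  f(2.608678) = -0.194801
  x_3 = 2.608678 - (-0.194801)×(2.608678 - 2.900000)/(-0.194801 - 1.410000)
       = 2.644040
Iteration 3:
  f(2.608678) = -0.194801
  f(2.644040) = -0.009051
  x_4 = 2.644040 - (-0.009051)×(2.644040 - 2.608678)/(-0.009051 - (-0.194801))
       = 2.645763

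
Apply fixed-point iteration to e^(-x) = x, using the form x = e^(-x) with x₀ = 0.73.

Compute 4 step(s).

Equation: e^(-x) = x
Fixed-point form: x = e^(-x)
x₀ = 0.73

x_1 = g(0.730000) = 0.481909
x_2 = g(0.481909) = 0.617603
x_3 = g(0.617603) = 0.539235
x_4 = g(0.539235) = 0.583194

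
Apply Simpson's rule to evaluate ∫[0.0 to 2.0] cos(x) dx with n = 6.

f(x) = cos(x)
a = 0.0, b = 2.0, n = 6
h = (b - a)/n = 0.333333

Simpson's rule: (h/3)[f(x₀) + 4f(x₁) + 2f(x₂) + ... + f(xₙ)]

x_0 = 0.0000, f(x_0) = 1.000000, coefficient = 1
x_1 = 0.3333, f(x_1) = 0.944957, coefficient = 4
x_2 = 0.6667, f(x_2) = 0.785887, coefficient = 2
x_3 = 1.0000, f(x_3) = 0.540302, coefficient = 4
x_4 = 1.3333, f(x_4) = 0.235238, coefficient = 2
x_5 = 1.6667, f(x_5) = -0.095724, coefficient = 4
x_6 = 2.0000, f(x_6) = -0.416147, coefficient = 1

I ≈ (0.333333/3) × 8.184246 = 0.909361
Exact value: 0.909297
Error: 0.000063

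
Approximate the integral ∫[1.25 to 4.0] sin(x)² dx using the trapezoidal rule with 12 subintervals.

f(x) = sin(x)²
a = 1.25, b = 4.0, n = 12
h = (b - a)/n = 0.229167

Trapezoidal rule: (h/2)[f(x₀) + 2f(x₁) + 2f(x₂) + ... + f(xₙ)]

x_0 = 1.2500, f(x_0) = 0.900572, coefficient = 1
x_1 = 1.4792, f(x_1) = 0.991627, coefficient = 2
x_2 = 1.7083, f(x_2) = 0.981203, coefficient = 2
x_3 = 1.9375, f(x_3) = 0.871449, coefficient = 2
x_4 = 2.1667, f(x_4) = 0.685022, coefficient = 2
x_5 = 2.3958, f(x_5) = 0.460403, coefficient = 2
x_6 = 2.6250, f(x_6) = 0.243957, coefficient = 2
x_7 = 2.8542, f(x_7) = 0.080364, coefficient = 2
x_8 = 3.0833, f(x_8) = 0.003390, coefficient = 2
x_9 = 3.3125, f(x_9) = 0.028926, coefficient = 2
x_10 = 3.5417, f(x_10) = 0.151700, coefficient = 2
x_11 = 3.7708, f(x_11) = 0.346369, coefficient = 2
x_12 = 4.0000, f(x_12) = 0.572750, coefficient = 1

I ≈ (0.229167/2) × 11.162140 = 1.278995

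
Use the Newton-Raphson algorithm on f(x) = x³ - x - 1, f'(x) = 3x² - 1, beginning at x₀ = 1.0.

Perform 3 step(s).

f(x) = x³ - x - 1
f'(x) = 3x² - 1
x₀ = 1.0

Newton-Raphson formula: x_{n+1} = x_n - f(x_n)/f'(x_n)

Iteration 1:
  f(1.000000) = -1.000000
  f'(1.000000) = 2.000000
  x_1 = 1.000000 - (-1.000000)/2.000000 = 1.500000
Iteration 2:
  f(1.500000) = 0.875000
  f'(1.500000) = 5.750000
  x_2 = 1.500000 - 0.875000/5.750000 = 1.347826
Iteration 3:
  f(1.347826) = 0.100682
  f'(1.347826) = 4.449905
  x_3 = 1.347826 - 0.100682/4.449905 = 1.325200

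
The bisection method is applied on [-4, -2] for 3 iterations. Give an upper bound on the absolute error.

Bisection error bound: |error| ≤ (b-a)/2^n
|error| ≤ (-2 - (-4))/2^3 = 2/2^3
|error| ≤ 0.2500000000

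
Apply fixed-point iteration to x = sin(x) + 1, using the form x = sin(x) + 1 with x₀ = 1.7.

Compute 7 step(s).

Equation: x = sin(x) + 1
Fixed-point form: x = sin(x) + 1
x₀ = 1.7

x_1 = g(1.700000) = 1.991665
x_2 = g(1.991665) = 1.912734
x_3 = g(1.912734) = 1.942107
x_4 = g(1.942107) = 1.931853
x_5 = g(1.931853) = 1.935524
x_6 = g(1.935524) = 1.934221
x_7 = g(1.934221) = 1.934685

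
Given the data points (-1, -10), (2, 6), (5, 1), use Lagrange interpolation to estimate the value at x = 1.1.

Lagrange interpolation formula:
P(x) = Σ yᵢ × Lᵢ(x)
where Lᵢ(x) = Π_{j≠i} (x - xⱼ)/(xᵢ - xⱼ)

L_0(1.1) = (1.1 - 2)/(-1 - 2) × (1.1 - 5)/(-1 - 5) = 0.195000
L_1(1.1) = (1.1 - (-1))/(2 - (-1)) × (1.1 - 5)/(2 - 5) = 0.910000
L_2(1.1) = (1.1 - (-1))/(5 - (-1)) × (1.1 - 2)/(5 - 2) = -0.105000

P(1.1) = (-10)×L_0(1.1) + 6×L_1(1.1) + 1×L_2(1.1)
P(1.1) = 3.405000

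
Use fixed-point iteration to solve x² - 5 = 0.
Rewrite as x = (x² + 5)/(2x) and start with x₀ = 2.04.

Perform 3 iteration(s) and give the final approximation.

Equation: x² - 5 = 0
Fixed-point form: x = (x² + 5)/(2x)
x₀ = 2.04

x_1 = g(2.040000) = 2.245490
x_2 = g(2.245490) = 2.236088
x_3 = g(2.236088) = 2.236068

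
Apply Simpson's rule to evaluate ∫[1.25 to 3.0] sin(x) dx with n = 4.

f(x) = sin(x)
a = 1.25, b = 3.0, n = 4
h = (b - a)/n = 0.437500

Simpson's rule: (h/3)[f(x₀) + 4f(x₁) + 2f(x₂) + ... + f(xₙ)]

x_0 = 1.2500, f(x_0) = 0.948985, coefficient = 1
x_1 = 1.6875, f(x_1) = 0.993198, coefficient = 4
x_2 = 2.1250, f(x_2) = 0.850320, coefficient = 2
x_3 = 2.5625, f(x_3) = 0.547265, coefficient = 4
x_4 = 3.0000, f(x_4) = 0.141120, coefficient = 1

I ≈ (0.437500/3) × 8.952595 = 1.305587
Exact value: 1.305315
Error: 0.000272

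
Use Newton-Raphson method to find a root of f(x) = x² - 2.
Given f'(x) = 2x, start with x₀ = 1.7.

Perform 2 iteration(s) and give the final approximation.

f(x) = x² - 2
f'(x) = 2x
x₀ = 1.7

Newton-Raphson formula: x_{n+1} = x_n - f(x_n)/f'(x_n)

Iteration 1:
  f(1.700000) = 0.890000
  f'(1.700000) = 3.400000
  x_1 = 1.700000 - 0.890000/3.400000 = 1.438235
Iteration 2:
  f(1.438235) = 0.068521
  f'(1.438235) = 2.876471
  x_2 = 1.438235 - 0.068521/2.876471 = 1.414414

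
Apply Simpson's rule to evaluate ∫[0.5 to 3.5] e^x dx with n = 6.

f(x) = e^x
a = 0.5, b = 3.5, n = 6
h = (b - a)/n = 0.500000

Simpson's rule: (h/3)[f(x₀) + 4f(x₁) + 2f(x₂) + ... + f(xₙ)]

x_0 = 0.5000, f(x_0) = 1.648721, coefficient = 1
x_1 = 1.0000, f(x_1) = 2.718282, coefficient = 4
x_2 = 1.5000, f(x_2) = 4.481689, coefficient = 2
x_3 = 2.0000, f(x_3) = 7.389056, coefficient = 4
x_4 = 2.5000, f(x_4) = 12.182494, coefficient = 2
x_5 = 3.0000, f(x_5) = 20.085537, coefficient = 4
x_6 = 3.5000, f(x_6) = 33.115452, coefficient = 1

I ≈ (0.500000/3) × 188.864039 = 31.477340
Exact value: 31.466731
Error: 0.010609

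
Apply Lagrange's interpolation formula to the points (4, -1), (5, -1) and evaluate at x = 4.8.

Lagrange interpolation formula:
P(x) = Σ yᵢ × Lᵢ(x)
where Lᵢ(x) = Π_{j≠i} (x - xⱼ)/(xᵢ - xⱼ)

L_0(4.8) = (4.8 - 5)/(4 - 5) = 0.200000
L_1(4.8) = (4.8 - 4)/(5 - 4) = 0.800000

P(4.8) = (-1)×L_0(4.8) + (-1)×L_1(4.8)
P(4.8) = -1.000000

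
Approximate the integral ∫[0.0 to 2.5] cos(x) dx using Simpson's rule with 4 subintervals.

f(x) = cos(x)
a = 0.0, b = 2.5, n = 4
h = (b - a)/n = 0.625000

Simpson's rule: (h/3)[f(x₀) + 4f(x₁) + 2f(x₂) + ... + f(xₙ)]

x_0 = 0.0000, f(x_0) = 1.000000, coefficient = 1
x_1 = 0.6250, f(x_1) = 0.810963, coefficient = 4
x_2 = 1.2500, f(x_2) = 0.315322, coefficient = 2
x_3 = 1.8750, f(x_3) = -0.299534, coefficient = 4
x_4 = 2.5000, f(x_4) = -0.801144, coefficient = 1

I ≈ (0.625000/3) × 2.875220 = 0.599004
Exact value: 0.598472
Error: 0.000532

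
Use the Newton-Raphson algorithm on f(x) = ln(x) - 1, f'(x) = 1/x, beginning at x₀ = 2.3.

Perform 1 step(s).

f(x) = ln(x) - 1
f'(x) = 1/x
x₀ = 2.3

Newton-Raphson formula: x_{n+1} = x_n - f(x_n)/f'(x_n)

Iteration 1:
  f(2.300000) = -0.167091
  f'(2.300000) = 0.434783
  x_1 = 2.300000 - (-0.167091)/0.434783 = 2.684309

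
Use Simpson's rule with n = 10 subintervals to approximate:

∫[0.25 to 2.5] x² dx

f(x) = x²
a = 0.25, b = 2.5, n = 10
h = (b - a)/n = 0.225000

Simpson's rule: (h/3)[f(x₀) + 4f(x₁) + 2f(x₂) + ... + f(xₙ)]

x_0 = 0.2500, f(x_0) = 0.062500, coefficient = 1
x_1 = 0.4750, f(x_1) = 0.225625, coefficient = 4
x_2 = 0.7000, f(x_2) = 0.490000, coefficient = 2
x_3 = 0.9250, f(x_3) = 0.855625, coefficient = 4
x_4 = 1.1500, f(x_4) = 1.322500, coefficient = 2
x_5 = 1.3750, f(x_5) = 1.890625, coefficient = 4
x_6 = 1.6000, f(x_6) = 2.560000, coefficient = 2
x_7 = 1.8250, f(x_7) = 3.330625, coefficient = 4
x_8 = 2.0500, f(x_8) = 4.202500, coefficient = 2
x_9 = 2.2750, f(x_9) = 5.175625, coefficient = 4
x_10 = 2.5000, f(x_10) = 6.250000, coefficient = 1

I ≈ (0.225000/3) × 69.375000 = 5.203125
Exact value: 5.203125
Error: 0.000000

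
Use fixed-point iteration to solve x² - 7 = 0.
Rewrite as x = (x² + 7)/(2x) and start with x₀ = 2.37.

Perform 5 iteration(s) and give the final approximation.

Equation: x² - 7 = 0
Fixed-point form: x = (x² + 7)/(2x)
x₀ = 2.37

x_1 = g(2.370000) = 2.661793
x_2 = g(2.661793) = 2.645800
x_3 = g(2.645800) = 2.645751
x_4 = g(2.645751) = 2.645751
x_5 = g(2.645751) = 2.645751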